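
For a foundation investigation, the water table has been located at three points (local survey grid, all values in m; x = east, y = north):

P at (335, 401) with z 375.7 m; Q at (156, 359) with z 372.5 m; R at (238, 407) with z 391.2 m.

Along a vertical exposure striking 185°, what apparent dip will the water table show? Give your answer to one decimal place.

Let the plane be z = a·x + b·y + c.
Q−P: −179a − 42b = −3.2;  R−P: −97a + 6b = 15.5.
Solving gives a = −0.12273, b = 0.59924.
Unit vector along 185° is (sin 185°, cos 185°) = (-0.0872, -0.9962).
Slope in that direction = a·(-0.0872) + b·(-0.9962) = −0.58627.
Apparent dip = arctan|0.58627| = 30.4° (true dip is 31.5°, so apparent ≤ true as expected).

30.4°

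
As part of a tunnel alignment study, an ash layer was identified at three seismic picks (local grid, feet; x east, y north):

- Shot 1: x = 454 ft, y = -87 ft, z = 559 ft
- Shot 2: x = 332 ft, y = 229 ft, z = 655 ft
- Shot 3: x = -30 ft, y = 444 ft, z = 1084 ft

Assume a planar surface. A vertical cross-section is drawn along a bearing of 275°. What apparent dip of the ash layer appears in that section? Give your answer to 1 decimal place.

52.0°

Two edge vectors: Shot 1→Shot 2 = (-122, 316, 96), Shot 1→Shot 3 = (-484, 531, 525).
Normal n = (Shot 1→Shot 2) × (Shot 1→Shot 3) = (114924, 17586, 88162).
So ∂z/∂x = −n_x/n_z = −1.30355 and ∂z/∂y = −n_y/n_z = −0.19947.
Unit vector along 275° is (sin 275°, cos 275°) = (-0.9962, 0.0872).
Slope in that direction = a·(-0.9962) + b·(0.0872) = 1.28121.
Apparent dip = arctan|1.28121| = 52.0° (true dip is 52.8°, so apparent ≤ true as expected).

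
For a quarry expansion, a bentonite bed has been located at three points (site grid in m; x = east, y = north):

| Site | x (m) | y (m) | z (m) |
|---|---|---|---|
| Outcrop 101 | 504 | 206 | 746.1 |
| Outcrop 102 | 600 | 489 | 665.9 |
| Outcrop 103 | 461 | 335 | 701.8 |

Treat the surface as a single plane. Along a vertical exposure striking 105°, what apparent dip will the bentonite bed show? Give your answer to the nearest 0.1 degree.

Two edge vectors: Outcrop 101→Outcrop 102 = (96, 283, -80.2), Outcrop 101→Outcrop 103 = (-43, 129, -44.3).
Normal n = (Outcrop 101→Outcrop 102) × (Outcrop 101→Outcrop 103) = (-2191.1, 7701.4, 24553).
So ∂z/∂x = −n_x/n_z = 0.08924 and ∂z/∂y = −n_y/n_z = −0.31366.
Unit vector along 105° is (sin 105°, cos 105°) = (0.9659, -0.2588).
Slope in that direction = a·(0.9659) + b·(-0.2588) = 0.16738.
Apparent dip = arctan|0.16738| = 9.5° (true dip is 18.1°, so apparent ≤ true as expected).

9.5°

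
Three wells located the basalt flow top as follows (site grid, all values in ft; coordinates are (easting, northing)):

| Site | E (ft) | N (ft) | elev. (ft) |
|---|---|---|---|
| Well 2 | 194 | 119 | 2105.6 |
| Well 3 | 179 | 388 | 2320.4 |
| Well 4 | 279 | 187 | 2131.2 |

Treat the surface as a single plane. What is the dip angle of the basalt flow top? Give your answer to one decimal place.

Let the plane be z = a·E + b·N + c.
Well 3−Well 2: −15a + 269b = 214.8;  Well 4−Well 2: 85a + 68b = 25.6.
Solving gives a = −0.32322, b = 0.78049.
Gradient magnitude |∇z| = √(a² + b²) = √(0.10447 + 0.60916) = 0.84477.
True dip = arctan(0.84477) = 40.2°, dipping toward SSE (azimuth ≈ 158°).

40.2°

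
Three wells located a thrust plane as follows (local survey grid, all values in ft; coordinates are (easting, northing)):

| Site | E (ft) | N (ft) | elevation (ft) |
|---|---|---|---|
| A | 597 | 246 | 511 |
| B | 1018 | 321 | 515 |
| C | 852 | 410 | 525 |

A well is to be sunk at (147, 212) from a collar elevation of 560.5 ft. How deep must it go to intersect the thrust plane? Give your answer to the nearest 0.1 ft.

Two edge vectors: A→B = (421, 75, 4), A→C = (255, 164, 14).
Normal n = (A→B) × (A→C) = (394, -4874, 49919).
So ∂z/∂E = −n_x/n_z = −0.007893 and ∂z/∂N = −n_y/n_z = 0.097638.
Intercept c from A: 511 + 4.71 − 24.02 = 491.69.
At (147, 212): z_contact = −1.16 + 20.70 + 491.69 = 511.23 ft.
Depth below ground = 560.5 − 511.23 = 49.3 ft.

49.3 ft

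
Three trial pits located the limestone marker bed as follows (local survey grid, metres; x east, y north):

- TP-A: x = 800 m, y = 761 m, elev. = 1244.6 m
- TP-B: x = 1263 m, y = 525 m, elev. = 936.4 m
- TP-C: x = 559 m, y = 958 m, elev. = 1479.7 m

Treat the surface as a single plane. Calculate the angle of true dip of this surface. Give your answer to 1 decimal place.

45.5°

Two edge vectors: TP-A→TP-B = (463, -236, -308.2), TP-A→TP-C = (-241, 197, 235.1).
Normal n = (TP-A→TP-B) × (TP-A→TP-C) = (5231.8, -34575.1, 34335).
So ∂z/∂x = −n_x/n_z = −0.15238 and ∂z/∂y = −n_y/n_z = 1.00699.
Gradient magnitude |∇z| = √(a² + b²) = √(0.02322 + 1.01403) = 1.01846.
True dip = arctan(1.01846) = 45.5°, dipping toward S (azimuth ≈ 171°).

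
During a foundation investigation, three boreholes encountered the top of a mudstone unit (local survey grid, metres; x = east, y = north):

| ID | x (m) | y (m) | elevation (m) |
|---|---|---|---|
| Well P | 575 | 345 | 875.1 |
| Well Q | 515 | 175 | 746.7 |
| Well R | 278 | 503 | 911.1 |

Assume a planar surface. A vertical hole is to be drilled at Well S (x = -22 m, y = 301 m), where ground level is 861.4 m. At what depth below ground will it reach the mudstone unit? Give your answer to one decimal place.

Let the plane be z = a·x + b·y + c.
Well Q−Well P: −60a − 170b = −128.4;  Well R−Well P: −297a + 158b = 36.
Solving gives a = 0.23624, b = 0.67192.
Then c = 875.1 − a·575 − b·345 = 507.45.
At (-22, 301): z_contact = −5.20 + 202.25 + 507.45 = 704.50 m.
Depth below ground = 861.4 − 704.50 = 156.9 m.

156.9 m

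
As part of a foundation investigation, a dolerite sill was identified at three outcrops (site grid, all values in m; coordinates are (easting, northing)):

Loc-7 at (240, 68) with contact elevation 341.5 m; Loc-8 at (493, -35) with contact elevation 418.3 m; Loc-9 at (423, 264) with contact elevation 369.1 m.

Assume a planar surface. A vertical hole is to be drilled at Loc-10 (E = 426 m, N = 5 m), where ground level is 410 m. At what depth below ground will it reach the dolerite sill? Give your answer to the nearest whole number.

Two edge vectors: Loc-7→Loc-8 = (253, -103, 76.8), Loc-7→Loc-9 = (183, 196, 27.6).
Normal n = (Loc-7→Loc-8) × (Loc-7→Loc-9) = (-17895.6, 7071.6, 68437).
So ∂z/∂E = −n_x/n_z = 0.26149 and ∂z/∂N = −n_y/n_z = −0.10333.
Intercept c from Loc-7: 341.5 − 62.76 + 7.03 = 285.77.
At (426, 5): z_contact = 111.4 − 0.5 + 285.77 = 396.6 m.
Depth below ground = 410 − 396.6 = 13 m.

13 m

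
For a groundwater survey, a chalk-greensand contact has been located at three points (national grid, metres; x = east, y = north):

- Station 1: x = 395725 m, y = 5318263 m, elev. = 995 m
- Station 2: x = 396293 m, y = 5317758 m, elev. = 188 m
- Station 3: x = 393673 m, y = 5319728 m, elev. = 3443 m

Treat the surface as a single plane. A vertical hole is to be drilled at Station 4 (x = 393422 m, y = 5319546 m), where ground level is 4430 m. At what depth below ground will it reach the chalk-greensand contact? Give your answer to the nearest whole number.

1157 m

Two edge vectors: Station 1→Station 2 = (568, -505, -807), Station 1→Station 3 = (-2052, 1465, 2448).
Normal n = (Station 1→Station 2) × (Station 1→Station 3) = (-53985, 265500, -204140).
So ∂z/∂x = −n_x/n_z = −0.26445087 and ∂z/∂y = −n_y/n_z = 1.30057803.
Intercept c from Station 1: 995 + 104649.82 − 6916816.04 = −6811171.22.
At (393422, 5319546): z_contact = −104040.8 + 6918484.7 − 6811171.22 = 3272.7 m.
Depth below ground = 4430 − 3272.7 = 1157 m.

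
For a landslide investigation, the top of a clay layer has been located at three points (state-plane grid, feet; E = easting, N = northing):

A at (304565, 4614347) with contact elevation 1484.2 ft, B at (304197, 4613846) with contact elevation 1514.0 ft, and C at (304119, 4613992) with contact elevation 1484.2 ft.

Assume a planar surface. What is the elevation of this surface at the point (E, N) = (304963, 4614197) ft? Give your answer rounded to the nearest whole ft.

1551 ft

Let the plane be z = a·E + b·N + c.
B−A: −368a − 501b = 29.8;  C−A: −446a − 355b = 0.
Solving gives a = 0.11399047, b = −0.14321057.
Then c = 1484.2 − a·304565 − b·4614347 = 627589.95.
At (304963, 4614197): z = 34762.9 − 660801.8 + 627589.95 = 1551.0 ft.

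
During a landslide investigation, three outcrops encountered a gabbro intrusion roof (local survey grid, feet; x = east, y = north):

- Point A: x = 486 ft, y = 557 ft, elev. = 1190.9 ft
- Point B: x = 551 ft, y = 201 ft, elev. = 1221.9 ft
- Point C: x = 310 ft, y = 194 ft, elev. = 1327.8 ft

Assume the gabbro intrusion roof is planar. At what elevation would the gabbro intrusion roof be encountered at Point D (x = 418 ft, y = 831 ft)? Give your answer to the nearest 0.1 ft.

Two edge vectors: Point A→Point B = (65, -356, 31), Point A→Point C = (-176, -363, 136.9).
Normal n = (Point A→Point B) × (Point A→Point C) = (-37483.4, -14354.5, -86251).
So ∂z/∂x = −n_x/n_z = −0.43459 and ∂z/∂y = −n_y/n_z = −0.16643.
Intercept c from Point A: 1190.9 + 211.21 + 92.70 = 1494.81.
At (418, 831): z = −181.7 − 138.3 + 1494.81 = 1174.9 ft.

1174.9 ft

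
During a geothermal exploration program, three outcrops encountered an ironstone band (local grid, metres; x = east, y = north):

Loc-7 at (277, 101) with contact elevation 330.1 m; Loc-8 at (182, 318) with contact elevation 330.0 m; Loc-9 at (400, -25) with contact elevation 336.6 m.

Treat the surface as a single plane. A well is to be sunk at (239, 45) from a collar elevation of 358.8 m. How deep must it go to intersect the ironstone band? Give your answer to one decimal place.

34.6 m

Let the plane be z = a·x + b·y + c.
Loc-8−Loc-7: −95a + 217b = −0.1;  Loc-9−Loc-7: 123a − 126b = 6.5.
Solving gives a = 0.09496, b = 0.04111.
Then c = 330.1 − a·277 − b·101 = 299.64.
At (239, 45): z_contact = 22.70 + 1.85 + 299.64 = 324.19 m.
Depth below ground = 358.8 − 324.19 = 34.6 m.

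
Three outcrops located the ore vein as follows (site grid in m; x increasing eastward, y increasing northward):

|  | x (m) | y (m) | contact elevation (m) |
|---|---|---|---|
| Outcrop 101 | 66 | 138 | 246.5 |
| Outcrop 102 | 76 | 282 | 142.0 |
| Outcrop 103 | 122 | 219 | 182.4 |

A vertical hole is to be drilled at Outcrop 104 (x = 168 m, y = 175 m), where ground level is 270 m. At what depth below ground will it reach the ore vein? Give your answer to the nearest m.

61 m

Let the plane be z = a·x + b·y + c.
Outcrop 102−Outcrop 101: 10a + 144b = −104.5;  Outcrop 103−Outcrop 101: 56a + 81b = −64.1.
Solving gives a = −0.10558, b = −0.71836.
Then c = 246.5 − a·66 − b·138 = 352.60.
At (168, 175): z_contact = −17.7 − 125.7 + 352.60 = 209.2 m.
Depth below ground = 270 − 209.2 = 61 m.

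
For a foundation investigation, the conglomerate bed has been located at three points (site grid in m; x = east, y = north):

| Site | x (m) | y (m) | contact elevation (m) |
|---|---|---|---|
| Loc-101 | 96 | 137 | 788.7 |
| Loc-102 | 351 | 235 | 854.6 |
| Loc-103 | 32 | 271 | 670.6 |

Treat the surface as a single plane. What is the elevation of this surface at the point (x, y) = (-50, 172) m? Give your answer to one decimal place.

692.6 m

Let the plane be z = a·x + b·y + c.
Loc-102−Loc-101: 255a + 98b = 65.9;  Loc-103−Loc-101: −64a + 134b = −118.1.
Solving gives a = 0.50453, b = −0.64037.
Then c = 788.7 − a·96 − b·137 = 828.00.
At (-50, 172): z = −25.2 − 110.1 + 828.00 = 692.6 m.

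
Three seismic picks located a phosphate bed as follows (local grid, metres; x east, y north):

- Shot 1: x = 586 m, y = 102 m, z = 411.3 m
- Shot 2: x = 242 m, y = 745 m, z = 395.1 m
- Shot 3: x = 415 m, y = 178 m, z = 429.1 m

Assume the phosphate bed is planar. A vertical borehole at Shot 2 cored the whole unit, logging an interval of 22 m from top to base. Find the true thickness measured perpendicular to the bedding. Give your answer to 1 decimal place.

21.6 m

Let the plane be z = a·x + b·y + c.
Shot 2−Shot 1: −344a + 643b = −16.2;  Shot 3−Shot 1: −171a + 76b = 17.8.
Solving gives a = −0.15126, b = −0.10612.
|∇z| = √(a²+b²) = 0.18477, so dip δ = arctan(0.18477) = 10.47°.
True thickness = vertical thickness × cos δ = 22 × cos 10.47° = 21.6 m.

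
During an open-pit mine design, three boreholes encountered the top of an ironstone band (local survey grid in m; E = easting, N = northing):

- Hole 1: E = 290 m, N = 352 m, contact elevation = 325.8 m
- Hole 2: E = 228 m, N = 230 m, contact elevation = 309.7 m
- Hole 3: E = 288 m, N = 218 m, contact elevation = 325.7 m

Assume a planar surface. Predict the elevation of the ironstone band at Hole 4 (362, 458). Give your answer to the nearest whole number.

345 m

Let the plane be z = a·E + b·N + c.
Hole 2−Hole 1: −62a − 122b = −16.1;  Hole 3−Hole 1: −2a − 134b = −0.1.
Solving gives a = 0.26602, b = −0.00322.
Then c = 325.8 − a·290 − b·352 = 249.79.
At (362, 458): z = 96.3 − 1.5 + 249.79 = 344.6 m.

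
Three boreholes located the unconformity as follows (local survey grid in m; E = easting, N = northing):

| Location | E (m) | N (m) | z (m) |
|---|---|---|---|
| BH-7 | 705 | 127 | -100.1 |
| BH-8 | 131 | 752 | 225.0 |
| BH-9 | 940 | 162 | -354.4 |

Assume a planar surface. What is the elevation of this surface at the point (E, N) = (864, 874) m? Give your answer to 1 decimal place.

Two edge vectors: BH-7→BH-8 = (-574, 625, 325.1), BH-7→BH-9 = (235, 35, -254.3).
Normal n = (BH-7→BH-8) × (BH-7→BH-9) = (-170316, -69569.7, -166965).
So ∂z/∂E = −n_x/n_z = −1.02007 and ∂z/∂N = −n_y/n_z = −0.41667.
Intercept c from BH-7: -100.1 + 719.15 + 52.92 = 671.97.
At (864, 874): z = −881.3 − 364.2 + 671.97 = -573.5 m.

-573.5 m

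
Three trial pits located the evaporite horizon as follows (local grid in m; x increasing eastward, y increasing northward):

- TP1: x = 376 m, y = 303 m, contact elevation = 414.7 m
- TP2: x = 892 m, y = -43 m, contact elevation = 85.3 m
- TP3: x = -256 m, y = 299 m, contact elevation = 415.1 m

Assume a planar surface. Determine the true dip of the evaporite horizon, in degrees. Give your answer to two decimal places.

Two edge vectors: TP1→TP2 = (516, -346, -329.4), TP1→TP3 = (-632, -4, 0.4).
Normal n = (TP1→TP2) × (TP1→TP3) = (-1456, 207974.4, -220736).
So ∂z/∂x = −n_x/n_z = −0.00660 and ∂z/∂y = −n_y/n_z = 0.94219.
Gradient magnitude |∇z| = √(a² + b²) = √(0.00004 + 0.88771) = 0.94221.
True dip = arctan(0.94221) = 43.30°, dipping toward S (azimuth ≈ 180°).

43.30°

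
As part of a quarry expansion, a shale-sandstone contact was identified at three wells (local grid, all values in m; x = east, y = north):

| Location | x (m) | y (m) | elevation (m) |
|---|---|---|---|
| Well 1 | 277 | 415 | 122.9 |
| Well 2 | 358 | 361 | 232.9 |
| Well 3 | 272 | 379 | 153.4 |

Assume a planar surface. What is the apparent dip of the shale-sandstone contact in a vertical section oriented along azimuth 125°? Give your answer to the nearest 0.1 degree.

48.7°

Let the plane be z = a·x + b·y + c.
Well 2−Well 1: 81a − 54b = 110;  Well 3−Well 1: −5a − 36b = 30.5.
Solving gives a = 0.72599, b = −0.94805.
Unit vector along 125° is (sin 125°, cos 125°) = (0.8192, -0.5736).
Slope in that direction = a·(0.8192) + b·(-0.5736) = 1.13848.
Apparent dip = arctan|1.13848| = 48.7° (true dip is 50.1°, so apparent ≤ true as expected).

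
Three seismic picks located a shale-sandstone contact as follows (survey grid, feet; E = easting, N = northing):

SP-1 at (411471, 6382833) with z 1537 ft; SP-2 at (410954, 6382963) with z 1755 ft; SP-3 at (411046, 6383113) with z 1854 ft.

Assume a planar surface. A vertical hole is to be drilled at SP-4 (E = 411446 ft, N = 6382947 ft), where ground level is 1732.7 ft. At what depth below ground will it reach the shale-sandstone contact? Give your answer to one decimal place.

Two edge vectors: SP-1→SP-2 = (-517, 130, 218), SP-1→SP-3 = (-425, 280, 317).
Normal n = (SP-1→SP-2) × (SP-1→SP-3) = (-19830, 71239, -89510).
So ∂z/∂E = −n_x/n_z = −0.221539493 and ∂z/∂N = −n_y/n_z = 0.795877556.
Intercept c from SP-1: 1537 + 91157.08 − 5079953.53 = −4987259.45.
At (411446, 6382947): z_contact = −91151.54 + 5080044.26 − 4987259.45 = 1633.27 ft.
Depth below ground = 1732.7 − 1633.27 = 99.4 ft.

99.4 ft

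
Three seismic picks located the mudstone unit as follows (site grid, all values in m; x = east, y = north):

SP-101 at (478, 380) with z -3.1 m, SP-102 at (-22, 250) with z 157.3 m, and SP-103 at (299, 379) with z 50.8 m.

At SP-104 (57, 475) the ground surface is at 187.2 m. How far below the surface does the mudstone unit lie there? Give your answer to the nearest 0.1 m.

71.1 m

Let the plane be z = a·x + b·y + c.
SP-102−SP-101: −500a − 130b = 160.4;  SP-103−SP-101: −179a − 1b = 53.9.
Solving gives a = −0.30069, b = −0.07736.
Then c = -3.1 − a·478 − b·380 = 170.03.
At (57, 475): z_contact = −17.14 − 36.75 + 170.03 = 116.14 m.
Depth below ground = 187.2 − 116.14 = 71.1 m.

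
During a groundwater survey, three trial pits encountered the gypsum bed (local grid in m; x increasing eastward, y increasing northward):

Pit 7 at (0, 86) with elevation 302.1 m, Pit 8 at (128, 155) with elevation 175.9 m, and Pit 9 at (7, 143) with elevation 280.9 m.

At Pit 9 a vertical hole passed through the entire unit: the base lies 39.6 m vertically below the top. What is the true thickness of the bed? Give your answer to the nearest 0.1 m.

29.7 m

Let the plane be z = a·x + b·y + c.
Pit 8−Pit 7: 128a + 69b = −126.2;  Pit 9−Pit 7: 7a + 57b = −21.2.
Solving gives a = −0.84113, b = −0.26863.
|∇z| = √(a²+b²) = 0.88298, so dip δ = arctan(0.88298) = 41.44°.
True thickness = vertical thickness × cos δ = 39.6 × cos 41.44° = 29.7 m.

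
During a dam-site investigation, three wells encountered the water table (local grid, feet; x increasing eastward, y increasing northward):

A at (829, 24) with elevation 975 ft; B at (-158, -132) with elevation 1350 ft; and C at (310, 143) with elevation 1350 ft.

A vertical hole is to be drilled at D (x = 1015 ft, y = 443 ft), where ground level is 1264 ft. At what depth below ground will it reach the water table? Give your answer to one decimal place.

Two edge vectors: A→B = (-987, -156, 375), A→C = (-519, 119, 375).
Normal n = (A→B) × (A→C) = (-103125, 175500, -198417).
So ∂z/∂x = −n_x/n_z = −0.519739 and ∂z/∂y = −n_y/n_z = 0.884501.
Intercept c from A: 975 + 430.86 − 21.23 = 1384.64.
At (1015, 443): z_contact = −527.53 + 391.83 + 1384.64 = 1248.93 ft.
Depth below ground = 1264 − 1248.93 = 15.1 ft.

15.1 ft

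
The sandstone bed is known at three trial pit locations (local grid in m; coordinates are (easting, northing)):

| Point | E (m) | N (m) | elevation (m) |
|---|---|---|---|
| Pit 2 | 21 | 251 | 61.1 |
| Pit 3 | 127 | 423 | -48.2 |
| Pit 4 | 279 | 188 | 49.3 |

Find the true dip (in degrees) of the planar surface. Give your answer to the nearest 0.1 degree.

Two edge vectors: Pit 2→Pit 3 = (106, 172, -109.3), Pit 2→Pit 4 = (258, -63, -11.8).
Normal n = (Pit 2→Pit 3) × (Pit 2→Pit 4) = (-8915.5, -26948.6, -51054).
So ∂z/∂E = −n_x/n_z = −0.17463 and ∂z/∂N = −n_y/n_z = −0.52785.
Gradient magnitude |∇z| = √(a² + b²) = √(0.03050 + 0.27862) = 0.55598.
True dip = arctan(0.55598) = 29.1°, dipping toward NNE (azimuth ≈ 018°).

29.1°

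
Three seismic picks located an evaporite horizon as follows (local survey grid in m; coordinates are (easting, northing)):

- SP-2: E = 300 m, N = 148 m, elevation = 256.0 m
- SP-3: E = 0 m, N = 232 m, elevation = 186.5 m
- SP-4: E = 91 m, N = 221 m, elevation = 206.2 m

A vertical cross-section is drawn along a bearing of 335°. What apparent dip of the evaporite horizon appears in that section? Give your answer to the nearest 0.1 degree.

Two edge vectors: SP-2→SP-3 = (-300, 84, -69.5), SP-2→SP-4 = (-209, 73, -49.8).
Normal n = (SP-2→SP-3) × (SP-2→SP-4) = (890.3, -414.5, -4344).
So ∂z/∂E = −n_x/n_z = 0.20495 and ∂z/∂N = −n_y/n_z = −0.09542.
Unit vector along 335° is (sin 335°, cos 335°) = (-0.4226, 0.9063).
Slope in that direction = a·(-0.4226) + b·(0.9063) = −0.17309.
Apparent dip = arctan|0.17309| = 9.8° (true dip is 12.7°, so apparent ≤ true as expected).

9.8°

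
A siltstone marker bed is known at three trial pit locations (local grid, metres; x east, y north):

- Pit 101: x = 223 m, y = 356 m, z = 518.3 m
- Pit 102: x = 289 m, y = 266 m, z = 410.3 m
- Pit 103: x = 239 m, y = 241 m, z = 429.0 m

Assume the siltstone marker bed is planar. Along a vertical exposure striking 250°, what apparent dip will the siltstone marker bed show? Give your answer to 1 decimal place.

23.7°

Two edge vectors: Pit 101→Pit 102 = (66, -90, -108), Pit 101→Pit 103 = (16, -115, -89.3).
Normal n = (Pit 101→Pit 102) × (Pit 101→Pit 103) = (-4383, 4165.8, -6150).
So ∂z/∂x = −n_x/n_z = −0.71268 and ∂z/∂y = −n_y/n_z = 0.67737.
Unit vector along 250° is (sin 250°, cos 250°) = (-0.9397, -0.3420).
Slope in that direction = a·(-0.9397) + b·(-0.3420) = 0.43803.
Apparent dip = arctan|0.43803| = 23.7° (true dip is 44.5°, so apparent ≤ true as expected).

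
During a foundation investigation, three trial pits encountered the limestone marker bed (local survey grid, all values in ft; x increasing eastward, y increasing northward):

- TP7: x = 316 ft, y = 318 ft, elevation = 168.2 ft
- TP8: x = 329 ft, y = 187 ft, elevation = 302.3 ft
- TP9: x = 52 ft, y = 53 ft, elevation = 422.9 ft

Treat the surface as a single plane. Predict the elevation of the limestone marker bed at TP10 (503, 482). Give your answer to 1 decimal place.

11.9 ft

Two edge vectors: TP7→TP8 = (13, -131, 134.1), TP7→TP9 = (-264, -265, 254.7).
Normal n = (TP7→TP8) × (TP7→TP9) = (2170.8, -38713.5, -38029).
So ∂z/∂x = −n_x/n_z = 0.05708 and ∂z/∂y = −n_y/n_z = −1.01800.
Intercept c from TP7: 168.2 − 18.04 + 323.72 = 473.89.
At (503, 482): z = 28.7 − 490.7 + 473.89 = 11.9 ft.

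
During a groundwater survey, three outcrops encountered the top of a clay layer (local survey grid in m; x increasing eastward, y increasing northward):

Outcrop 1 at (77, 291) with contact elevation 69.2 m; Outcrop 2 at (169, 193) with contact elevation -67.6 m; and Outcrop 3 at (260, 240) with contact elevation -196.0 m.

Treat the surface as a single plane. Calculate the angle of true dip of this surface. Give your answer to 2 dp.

Two edge vectors: Outcrop 1→Outcrop 2 = (92, -98, -136.8), Outcrop 1→Outcrop 3 = (183, -51, -265.2).
Normal n = (Outcrop 1→Outcrop 2) × (Outcrop 1→Outcrop 3) = (19012.8, -636, 13242).
So ∂z/∂x = −n_x/n_z = −1.43580 and ∂z/∂y = −n_y/n_z = 0.04803.
Gradient magnitude |∇z| = √(a² + b²) = √(2.06151 + 0.00231) = 1.43660.
True dip = arctan(1.43660) = 55.16°, dipping toward E (azimuth ≈ 092°).

55.16°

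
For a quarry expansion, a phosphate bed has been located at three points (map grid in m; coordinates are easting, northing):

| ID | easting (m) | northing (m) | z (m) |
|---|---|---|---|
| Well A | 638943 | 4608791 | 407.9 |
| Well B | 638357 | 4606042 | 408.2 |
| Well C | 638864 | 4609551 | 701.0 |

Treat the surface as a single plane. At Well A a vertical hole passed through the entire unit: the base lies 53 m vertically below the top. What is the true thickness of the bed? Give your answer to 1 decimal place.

33.2 m

Two edge vectors: Well A→Well B = (-586, -2749, 0.3), Well A→Well C = (-79, 760, 293.1).
Normal n = (Well A→Well B) × (Well A→Well C) = (-805959.9, 171732.9, -662531).
So ∂z/∂easting = −n_x/n_z = −1.21649 and ∂z/∂northing = −n_y/n_z = 0.25921.
|∇z| = √(a²+b²) = 1.24380, so dip δ = arctan(1.24380) = 51.20°.
True thickness = vertical thickness × cos δ = 53 × cos 51.20° = 33.2 m.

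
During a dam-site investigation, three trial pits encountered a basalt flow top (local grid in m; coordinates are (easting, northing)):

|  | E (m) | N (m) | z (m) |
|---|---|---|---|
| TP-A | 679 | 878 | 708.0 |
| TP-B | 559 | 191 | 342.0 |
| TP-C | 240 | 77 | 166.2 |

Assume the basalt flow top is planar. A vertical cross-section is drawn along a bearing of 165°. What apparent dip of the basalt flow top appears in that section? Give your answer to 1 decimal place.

Let the plane be z = a·E + b·N + c.
TP-B−TP-A: −120a − 687b = −366;  TP-C−TP-A: −439a − 801b = −541.8.
Solving gives a = 0.38473, b = 0.46555.
Unit vector along 165° is (sin 165°, cos 165°) = (0.2588, -0.9659).
Slope in that direction = a·(0.2588) + b·(-0.9659) = −0.35011.
Apparent dip = arctan|0.35011| = 19.3° (true dip is 31.1°, so apparent ≤ true as expected).

19.3°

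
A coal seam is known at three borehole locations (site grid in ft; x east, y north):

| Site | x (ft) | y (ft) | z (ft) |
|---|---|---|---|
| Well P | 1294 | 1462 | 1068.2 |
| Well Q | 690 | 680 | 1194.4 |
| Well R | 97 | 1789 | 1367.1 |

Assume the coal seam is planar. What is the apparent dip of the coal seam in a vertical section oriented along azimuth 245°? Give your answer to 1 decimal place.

11.8°

Two edge vectors: Well P→Well Q = (-604, -782, 126.2), Well P→Well R = (-1197, 327, 298.9).
Normal n = (Well P→Well Q) × (Well P→Well R) = (-275007.2, 29474.2, -1133562).
So ∂z/∂x = −n_x/n_z = −0.24260 and ∂z/∂y = −n_y/n_z = 0.02600.
Unit vector along 245° is (sin 245°, cos 245°) = (-0.9063, -0.4226).
Slope in that direction = a·(-0.9063) + b·(-0.4226) = 0.20889.
Apparent dip = arctan|0.20889| = 11.8° (true dip is 13.7°, so apparent ≤ true as expected).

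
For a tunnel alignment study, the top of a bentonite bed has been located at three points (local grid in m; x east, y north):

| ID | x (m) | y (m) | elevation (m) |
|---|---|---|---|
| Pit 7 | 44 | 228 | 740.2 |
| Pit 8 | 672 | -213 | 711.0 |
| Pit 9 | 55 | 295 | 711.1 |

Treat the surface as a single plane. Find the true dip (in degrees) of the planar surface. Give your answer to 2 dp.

Let the plane be z = a·x + b·y + c.
Pit 8−Pit 7: 628a − 441b = −29.2;  Pit 9−Pit 7: 11a + 67b = −29.1.
Solving gives a = −0.31516, b = −0.38259.
Gradient magnitude |∇z| = √(a² + b²) = √(0.09933 + 0.14637) = 0.49568.
True dip = arctan(0.49568) = 26.37°, dipping toward NE (azimuth ≈ 039°).

26.37°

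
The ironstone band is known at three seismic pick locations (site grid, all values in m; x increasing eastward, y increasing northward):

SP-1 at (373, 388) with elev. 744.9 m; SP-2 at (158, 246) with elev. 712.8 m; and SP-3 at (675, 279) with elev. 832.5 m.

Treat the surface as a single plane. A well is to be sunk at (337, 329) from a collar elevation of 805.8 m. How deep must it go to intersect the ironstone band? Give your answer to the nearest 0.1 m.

Two edge vectors: SP-1→SP-2 = (-215, -142, -32.1), SP-1→SP-3 = (302, -109, 87.6).
Normal n = (SP-1→SP-2) × (SP-1→SP-3) = (-15938.1, 9139.8, 66319).
So ∂z/∂x = −n_x/n_z = 0.24032 and ∂z/∂y = −n_y/n_z = −0.13782.
Intercept c from SP-1: 744.9 − 89.64 + 53.47 = 708.73.
At (337, 329): z_contact = 80.99 − 45.34 + 708.73 = 744.38 m.
Depth below ground = 805.8 − 744.38 = 61.4 m.

61.4 m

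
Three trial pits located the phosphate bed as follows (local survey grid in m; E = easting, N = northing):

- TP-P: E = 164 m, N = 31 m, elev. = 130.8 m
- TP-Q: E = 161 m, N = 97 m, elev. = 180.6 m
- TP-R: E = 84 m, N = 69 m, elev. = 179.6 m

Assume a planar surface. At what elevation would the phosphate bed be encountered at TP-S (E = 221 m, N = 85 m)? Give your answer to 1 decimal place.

156.3 m

Two edge vectors: TP-P→TP-Q = (-3, 66, 49.8), TP-P→TP-R = (-80, 38, 48.8).
Normal n = (TP-P→TP-Q) × (TP-P→TP-R) = (1328.4, -3837.6, 5166).
So ∂z/∂E = −n_x/n_z = −0.25714 and ∂z/∂N = −n_y/n_z = 0.74286.
Intercept c from TP-P: 130.8 + 42.17 − 23.03 = 149.94.
At (221, 85): z = −56.8 + 63.1 + 149.94 = 156.3 m.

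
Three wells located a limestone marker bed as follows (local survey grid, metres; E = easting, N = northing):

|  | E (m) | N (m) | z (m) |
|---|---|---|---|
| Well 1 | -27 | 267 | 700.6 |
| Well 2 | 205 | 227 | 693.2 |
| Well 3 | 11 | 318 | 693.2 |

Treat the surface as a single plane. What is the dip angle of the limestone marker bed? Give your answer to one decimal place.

Let the plane be z = a·E + b·N + c.
Well 2−Well 1: 232a − 40b = −7.4;  Well 3−Well 1: 38a + 51b = −7.4.
Solving gives a = −0.05043, b = −0.10752.
Gradient magnitude |∇z| = √(a² + b²) = √(0.00254 + 0.01156) = 0.11876.
True dip = arctan(0.11876) = 6.8°, dipping toward NNE (azimuth ≈ 025°).

6.8°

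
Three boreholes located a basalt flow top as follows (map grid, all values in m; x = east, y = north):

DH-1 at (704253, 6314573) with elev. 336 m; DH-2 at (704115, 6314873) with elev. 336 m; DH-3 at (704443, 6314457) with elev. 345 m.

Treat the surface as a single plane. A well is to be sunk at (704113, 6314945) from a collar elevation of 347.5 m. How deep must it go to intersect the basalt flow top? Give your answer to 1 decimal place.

Two edge vectors: DH-1→DH-2 = (-138, 300, 0), DH-1→DH-3 = (190, -116, 9).
Normal n = (DH-1→DH-2) × (DH-1→DH-3) = (2700, 1242, -40992).
So ∂z/∂x = −n_x/n_z = 0.065866511 and ∂z/∂y = −n_y/n_z = 0.030298595.
Intercept c from DH-1: 336 − 46386.69 − 191322.69 = −237373.38.
At (704113, 6314945): z_contact = 46377.47 + 191333.96 − 237373.38 = 338.05 m.
Depth below ground = 347.5 − 338.05 = 9.5 m.

9.5 m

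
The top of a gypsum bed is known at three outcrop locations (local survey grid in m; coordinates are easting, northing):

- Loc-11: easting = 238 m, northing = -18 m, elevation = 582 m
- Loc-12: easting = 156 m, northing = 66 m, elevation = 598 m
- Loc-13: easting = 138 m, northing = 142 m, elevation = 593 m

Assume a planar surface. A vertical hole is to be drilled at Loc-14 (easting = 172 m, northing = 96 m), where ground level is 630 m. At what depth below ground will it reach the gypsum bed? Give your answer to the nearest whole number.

Let the plane be z = a·easting + b·northing + c.
Loc-12−Loc-11: −82a + 84b = 16;  Loc-13−Loc-11: −100a + 160b = 11.
Solving gives a = −0.34661, b = −0.14788.
Then c = 582 − a·238 − b·-18 = 661.83.
At (172, 96): z_contact = −59.6 − 14.2 + 661.83 = 588.0 m.
Depth below ground = 630 − 588.0 = 42 m.

42 m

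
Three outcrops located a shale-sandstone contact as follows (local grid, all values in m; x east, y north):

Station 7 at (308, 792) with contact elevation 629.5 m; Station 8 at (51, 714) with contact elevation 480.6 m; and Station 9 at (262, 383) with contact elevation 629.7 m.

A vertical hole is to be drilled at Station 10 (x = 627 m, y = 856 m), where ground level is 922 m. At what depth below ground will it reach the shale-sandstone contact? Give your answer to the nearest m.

Two edge vectors: Station 7→Station 8 = (-257, -78, -148.9), Station 7→Station 9 = (-46, -409, 0.2).
Normal n = (Station 7→Station 8) × (Station 7→Station 9) = (-60915.7, 6900.8, 101525).
So ∂z/∂x = −n_x/n_z = 0.60001 and ∂z/∂y = −n_y/n_z = −0.06797.
Intercept c from Station 7: 629.5 − 184.80 + 53.83 = 498.53.
At (627, 856): z_contact = 376.2 − 58.2 + 498.53 = 816.6 m.
Depth below ground = 922 − 816.6 = 105 m.

105 m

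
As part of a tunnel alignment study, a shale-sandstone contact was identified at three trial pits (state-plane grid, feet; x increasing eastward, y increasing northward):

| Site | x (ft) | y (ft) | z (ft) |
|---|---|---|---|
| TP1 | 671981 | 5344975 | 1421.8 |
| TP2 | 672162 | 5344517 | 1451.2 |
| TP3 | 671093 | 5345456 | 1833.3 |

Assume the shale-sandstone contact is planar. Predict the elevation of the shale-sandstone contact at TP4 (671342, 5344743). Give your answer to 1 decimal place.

1899.8 ft

Let the plane be z = a·x + b·y + c.
TP2−TP1: 181a − 458b = 29.4;  TP3−TP1: −888a + 481b = 411.5.
Solving gives a = −0.633858398, b = −0.314690764.
Then c = 1421.8 − a·671981 − b·5344975 = 2109376.87.
At (671342, 5344743): z = −425535.8 − 1681941.3 + 2109376.87 = 1899.8 ft.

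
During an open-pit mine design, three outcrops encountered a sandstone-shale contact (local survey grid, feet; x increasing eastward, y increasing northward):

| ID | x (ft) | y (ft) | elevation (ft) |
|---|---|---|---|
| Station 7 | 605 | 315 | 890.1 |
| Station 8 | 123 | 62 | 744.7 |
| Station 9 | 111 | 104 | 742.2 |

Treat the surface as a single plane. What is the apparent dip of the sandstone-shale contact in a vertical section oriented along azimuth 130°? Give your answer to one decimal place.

11.7°

Two edge vectors: Station 7→Station 8 = (-482, -253, -145.4), Station 7→Station 9 = (-494, -211, -147.9).
Normal n = (Station 7→Station 8) × (Station 7→Station 9) = (6739.3, 539.8, -23280).
So ∂z/∂x = −n_x/n_z = 0.28949 and ∂z/∂y = −n_y/n_z = 0.02319.
Unit vector along 130° is (sin 130°, cos 130°) = (0.7660, -0.6428).
Slope in that direction = a·(0.7660) + b·(-0.6428) = 0.20686.
Apparent dip = arctan|0.20686| = 11.7° (true dip is 16.2°, so apparent ≤ true as expected).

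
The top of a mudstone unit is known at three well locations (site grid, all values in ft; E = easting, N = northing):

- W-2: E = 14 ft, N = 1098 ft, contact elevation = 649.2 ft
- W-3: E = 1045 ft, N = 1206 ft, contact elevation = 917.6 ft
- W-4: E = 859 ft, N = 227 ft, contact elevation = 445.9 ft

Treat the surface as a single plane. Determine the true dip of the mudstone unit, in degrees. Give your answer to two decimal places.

26.12°

Two edge vectors: W-2→W-3 = (1031, 108, 268.4), W-2→W-4 = (845, -871, -203.3).
Normal n = (W-2→W-3) × (W-2→W-4) = (211820, 436400.3, -989261).
So ∂z/∂E = −n_x/n_z = 0.21412 and ∂z/∂N = −n_y/n_z = 0.44114.
Gradient magnitude |∇z| = √(a² + b²) = √(0.04585 + 0.19460) = 0.49036.
True dip = arctan(0.49036) = 26.12°, dipping toward SSW (azimuth ≈ 206°).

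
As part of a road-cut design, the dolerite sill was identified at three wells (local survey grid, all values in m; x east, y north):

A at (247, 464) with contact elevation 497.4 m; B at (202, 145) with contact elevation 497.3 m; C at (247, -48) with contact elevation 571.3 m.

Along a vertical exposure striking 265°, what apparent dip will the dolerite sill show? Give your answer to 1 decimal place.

45.3°

Let the plane be z = a·x + b·y + c.
B−A: −45a − 319b = −0.1;  C−A: 0a − 512b = 73.9.
Solving gives a = 1.02540, b = −0.14434.
Unit vector along 265° is (sin 265°, cos 265°) = (-0.9962, -0.0872).
Slope in that direction = a·(-0.9962) + b·(-0.0872) = −1.00892.
Apparent dip = arctan|1.00892| = 45.3° (true dip is 46.0°, so apparent ≤ true as expected).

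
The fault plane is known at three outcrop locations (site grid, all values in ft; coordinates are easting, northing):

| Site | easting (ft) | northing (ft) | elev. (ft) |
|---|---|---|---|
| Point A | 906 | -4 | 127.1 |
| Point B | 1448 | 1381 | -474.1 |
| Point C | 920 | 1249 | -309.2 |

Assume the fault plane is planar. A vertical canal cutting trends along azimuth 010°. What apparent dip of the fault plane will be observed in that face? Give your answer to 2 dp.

Let the plane be z = a·easting + b·northing + c.
Point B−Point A: 542a + 1385b = −601.2;  Point C−Point A: 14a + 1253b = −436.3.
Solving gives a = −0.22589, b = −0.34568.
Unit vector along 010° is (sin 10°, cos 10°) = (0.1736, 0.9848).
Slope in that direction = a·(0.1736) + b·(0.9848) = −0.37965.
Apparent dip = arctan|0.37965| = 20.79° (true dip is 22.4°, so apparent ≤ true as expected).

20.79°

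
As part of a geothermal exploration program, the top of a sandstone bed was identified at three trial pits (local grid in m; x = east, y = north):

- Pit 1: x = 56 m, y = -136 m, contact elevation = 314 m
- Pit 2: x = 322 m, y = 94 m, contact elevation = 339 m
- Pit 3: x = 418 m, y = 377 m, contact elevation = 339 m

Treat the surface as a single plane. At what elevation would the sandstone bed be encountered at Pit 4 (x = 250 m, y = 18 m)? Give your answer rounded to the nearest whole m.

Two edge vectors: Pit 1→Pit 2 = (266, 230, 25), Pit 1→Pit 3 = (362, 513, 25).
Normal n = (Pit 1→Pit 2) × (Pit 1→Pit 3) = (-7075, 2400, 53198).
So ∂z/∂x = −n_x/n_z = 0.13299 and ∂z/∂y = −n_y/n_z = −0.04511.
Intercept c from Pit 1: 314 − 7.45 − 6.14 = 300.42.
At (250, 18): z = 33.2 − 0.8 + 300.42 = 332.9 m.

333 m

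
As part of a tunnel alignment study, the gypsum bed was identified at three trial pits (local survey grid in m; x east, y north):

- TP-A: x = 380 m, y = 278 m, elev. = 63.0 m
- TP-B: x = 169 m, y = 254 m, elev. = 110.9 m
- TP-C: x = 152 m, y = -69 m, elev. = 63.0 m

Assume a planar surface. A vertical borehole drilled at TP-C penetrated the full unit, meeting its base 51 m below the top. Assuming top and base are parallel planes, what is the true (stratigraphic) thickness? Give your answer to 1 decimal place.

48.9 m

Let the plane be z = a·x + b·y + c.
TP-B−TP-A: −211a − 24b = 47.9;  TP-C−TP-A: −228a − 347b = 0.
Solving gives a = −0.24535, b = 0.16121.
|∇z| = √(a²+b²) = 0.29357, so dip δ = arctan(0.29357) = 16.36°.
True thickness = vertical thickness × cos δ = 51 × cos 16.36° = 48.9 m.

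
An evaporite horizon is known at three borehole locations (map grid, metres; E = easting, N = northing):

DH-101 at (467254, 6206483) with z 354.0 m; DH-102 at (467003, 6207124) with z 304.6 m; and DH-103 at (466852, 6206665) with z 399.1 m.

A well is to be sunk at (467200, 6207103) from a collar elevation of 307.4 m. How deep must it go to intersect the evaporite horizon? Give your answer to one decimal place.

34.9 m

Let the plane be z = a·E + b·N + c.
DH-102−DH-101: −251a + 641b = −49.4;  DH-103−DH-101: −402a + 182b = 45.1.
Solving gives a = −0.178773113, b = −0.147070283.
Then c = 354 − a·467254 − b·6206483 = 996675.66.
At (467200, 6207103): z_contact = −83522.80 − 912880.39 + 996675.66 = 272.47 m.
Depth below ground = 307.4 − 272.47 = 34.9 m.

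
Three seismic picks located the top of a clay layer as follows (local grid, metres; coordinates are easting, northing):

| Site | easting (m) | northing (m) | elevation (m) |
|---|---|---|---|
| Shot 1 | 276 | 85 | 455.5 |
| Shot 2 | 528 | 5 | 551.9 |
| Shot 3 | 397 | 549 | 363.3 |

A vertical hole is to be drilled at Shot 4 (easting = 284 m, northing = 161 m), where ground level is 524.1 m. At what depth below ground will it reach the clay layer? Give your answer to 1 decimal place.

87.2 m

Two edge vectors: Shot 1→Shot 2 = (252, -80, 96.4), Shot 1→Shot 3 = (121, 464, -92.2).
Normal n = (Shot 1→Shot 2) × (Shot 1→Shot 3) = (-37353.6, 34898.8, 126608).
So ∂z/∂easting = −n_x/n_z = 0.29503 and ∂z/∂northing = −n_y/n_z = −0.27564.
Intercept c from Shot 1: 455.5 − 81.43 + 23.43 = 397.50.
At (284, 161): z_contact = 83.79 − 44.38 + 397.50 = 436.91 m.
Depth below ground = 524.1 − 436.91 = 87.2 m.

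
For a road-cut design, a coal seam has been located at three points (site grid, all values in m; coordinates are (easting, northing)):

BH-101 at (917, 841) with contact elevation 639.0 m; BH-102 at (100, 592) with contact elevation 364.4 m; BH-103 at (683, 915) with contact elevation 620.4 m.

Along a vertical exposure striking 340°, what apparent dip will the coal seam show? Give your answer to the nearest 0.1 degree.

17.6°

Let the plane be z = a·E + b·N + c.
BH-102−BH-101: −817a − 249b = −274.6;  BH-103−BH-101: −234a + 74b = −18.6.
Solving gives a = 0.21017, b = 0.41323.
Unit vector along 340° is (sin 340°, cos 340°) = (-0.3420, 0.9397).
Slope in that direction = a·(-0.3420) + b·(0.9397) = 0.31643.
Apparent dip = arctan|0.31643| = 17.6° (true dip is 24.9°, so apparent ≤ true as expected).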